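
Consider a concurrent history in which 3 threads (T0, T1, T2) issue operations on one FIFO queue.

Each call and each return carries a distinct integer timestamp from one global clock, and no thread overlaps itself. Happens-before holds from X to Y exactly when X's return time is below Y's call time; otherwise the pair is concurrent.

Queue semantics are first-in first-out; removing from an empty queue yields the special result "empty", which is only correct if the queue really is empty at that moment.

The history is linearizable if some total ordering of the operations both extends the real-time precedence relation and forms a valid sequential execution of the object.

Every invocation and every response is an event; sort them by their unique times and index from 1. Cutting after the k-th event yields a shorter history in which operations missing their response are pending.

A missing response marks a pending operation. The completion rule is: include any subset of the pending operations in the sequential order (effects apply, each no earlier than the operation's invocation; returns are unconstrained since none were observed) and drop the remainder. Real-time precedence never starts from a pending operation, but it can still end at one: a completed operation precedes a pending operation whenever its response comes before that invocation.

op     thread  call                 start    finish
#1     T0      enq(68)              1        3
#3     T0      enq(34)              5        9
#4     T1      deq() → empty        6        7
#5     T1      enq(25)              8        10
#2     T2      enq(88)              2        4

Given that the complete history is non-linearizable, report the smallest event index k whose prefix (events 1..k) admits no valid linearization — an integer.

7

events 1..6 are still linearizable — one witness is #1, #2:
1. #1 enq(68), leaving queue <68>
2. #2 enq(88), leaving queue <68,88>
event 7 — #4's response, time 7 — after it, nothing linearizes
every completion of the 1 pending operation (#3) was checked; none linearizes
one such order, #1, #2, #4 (pending dropped), breaks at step 3 where #4 deq() → empty is illegal
one such order, #2, #1, #4 (pending dropped), breaks at step 3 where #4 deq() → empty is illegal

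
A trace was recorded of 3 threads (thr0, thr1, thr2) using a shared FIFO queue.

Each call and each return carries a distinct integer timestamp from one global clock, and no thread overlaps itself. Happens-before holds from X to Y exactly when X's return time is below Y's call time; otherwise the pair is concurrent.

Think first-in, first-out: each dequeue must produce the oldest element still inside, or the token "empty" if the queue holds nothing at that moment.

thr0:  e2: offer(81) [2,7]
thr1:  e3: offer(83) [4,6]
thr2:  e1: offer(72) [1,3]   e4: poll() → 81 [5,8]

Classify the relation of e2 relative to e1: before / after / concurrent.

concurrent

e2 spans [2,7], e1 spans [1,3]
the intervals overlap in both directions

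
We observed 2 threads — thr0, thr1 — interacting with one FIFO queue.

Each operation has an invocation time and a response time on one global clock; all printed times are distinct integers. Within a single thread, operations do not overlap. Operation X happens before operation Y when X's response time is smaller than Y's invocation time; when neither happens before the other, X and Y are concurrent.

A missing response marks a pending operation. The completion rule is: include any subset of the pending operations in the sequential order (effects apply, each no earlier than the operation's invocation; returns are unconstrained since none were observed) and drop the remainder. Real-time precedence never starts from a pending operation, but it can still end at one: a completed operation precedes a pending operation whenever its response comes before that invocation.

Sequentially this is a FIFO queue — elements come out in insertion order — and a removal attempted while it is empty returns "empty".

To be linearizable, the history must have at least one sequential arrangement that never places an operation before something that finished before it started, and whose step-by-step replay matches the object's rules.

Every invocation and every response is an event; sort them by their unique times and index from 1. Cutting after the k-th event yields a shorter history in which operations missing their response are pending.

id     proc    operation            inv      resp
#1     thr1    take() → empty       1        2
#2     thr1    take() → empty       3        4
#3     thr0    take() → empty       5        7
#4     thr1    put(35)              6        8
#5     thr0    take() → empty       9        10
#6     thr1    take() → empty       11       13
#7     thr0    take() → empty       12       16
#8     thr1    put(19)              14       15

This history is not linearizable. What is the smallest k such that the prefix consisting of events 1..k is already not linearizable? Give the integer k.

10

events 1..9 are linearizable; a witness order is #1, #2, #3, #4:
after step 1 (#1 take() → empty): queue <>
after step 2 (#2 take() → empty): queue <>
after step 3 (#3 take() → empty): queue <>
after step 4 (#4 put(35)): queue <35>
event 10 — #5's response, time 10 — after it, nothing linearizes
for example #1, #2, #3, #4, #5 fails at step 5: #5 take() → empty is not legal there
for example #1, #2, #4, #3, #5 fails at step 4: #3 take() → empty is not legal there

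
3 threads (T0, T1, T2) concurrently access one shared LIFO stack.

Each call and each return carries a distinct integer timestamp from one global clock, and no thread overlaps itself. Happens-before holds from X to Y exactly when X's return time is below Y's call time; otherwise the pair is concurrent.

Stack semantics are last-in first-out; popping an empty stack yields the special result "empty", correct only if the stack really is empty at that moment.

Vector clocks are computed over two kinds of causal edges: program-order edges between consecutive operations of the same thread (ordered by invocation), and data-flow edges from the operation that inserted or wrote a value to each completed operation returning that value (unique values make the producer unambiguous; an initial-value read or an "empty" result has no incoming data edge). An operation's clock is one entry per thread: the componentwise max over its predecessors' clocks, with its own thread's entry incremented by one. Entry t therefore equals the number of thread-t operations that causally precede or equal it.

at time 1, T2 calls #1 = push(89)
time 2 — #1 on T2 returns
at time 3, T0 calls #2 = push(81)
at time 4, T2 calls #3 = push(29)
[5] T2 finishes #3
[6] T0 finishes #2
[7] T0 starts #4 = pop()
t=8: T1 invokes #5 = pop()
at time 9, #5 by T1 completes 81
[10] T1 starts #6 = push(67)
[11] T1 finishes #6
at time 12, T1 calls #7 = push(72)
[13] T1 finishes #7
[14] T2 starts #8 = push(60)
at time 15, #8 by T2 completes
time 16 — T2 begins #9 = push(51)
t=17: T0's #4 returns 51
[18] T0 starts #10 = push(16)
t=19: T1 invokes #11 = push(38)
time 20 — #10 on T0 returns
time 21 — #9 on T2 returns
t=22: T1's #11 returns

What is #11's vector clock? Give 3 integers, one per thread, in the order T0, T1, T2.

#1, invoked 1, has no incoming edges; only T2's bump applies → (0, 0, 1)
#2, invoked 3, has no incoming edges; only T0's bump applies → (1, 0, 0)
VC(#3, invoked at 4): max of VC(#1)=(0, 0, 1), then +1 on thread T2 → (0, 0, 2)
VC(#5, invoked at 8): max of VC(#2)=(1, 0, 0), then +1 on thread T1 → (1, 1, 0)
VC(#8, invoked at 14): max of VC(#3)=(0, 0, 2), then +1 on thread T2 → (0, 0, 3)
VC(#6, invoked at 10): max of VC(#5)=(1, 1, 0), then +1 on thread T1 → (1, 2, 0)
VC(#9, invoked at 16): max of VC(#8)=(0, 0, 3), then +1 on thread T2 → (0, 0, 4)
VC(#7, invoked at 12): max of VC(#6)=(1, 2, 0), then +1 on thread T1 → (1, 3, 0)
VC(#11, invoked at 19): max of VC(#7)=(1, 3, 0), then +1 on thread T1 → (1, 4, 0)
VC(#4, invoked at 7): max of VC(#2)=(1, 0, 0), VC(#9)=(0, 0, 4), then +1 on thread T0 → (2, 0, 4)
VC(#10, invoked at 18): max of VC(#4)=(2, 0, 4), then +1 on thread T0 → (3, 0, 4)
target: VC(#11) = (1, 4, 0)

(1, 4, 0)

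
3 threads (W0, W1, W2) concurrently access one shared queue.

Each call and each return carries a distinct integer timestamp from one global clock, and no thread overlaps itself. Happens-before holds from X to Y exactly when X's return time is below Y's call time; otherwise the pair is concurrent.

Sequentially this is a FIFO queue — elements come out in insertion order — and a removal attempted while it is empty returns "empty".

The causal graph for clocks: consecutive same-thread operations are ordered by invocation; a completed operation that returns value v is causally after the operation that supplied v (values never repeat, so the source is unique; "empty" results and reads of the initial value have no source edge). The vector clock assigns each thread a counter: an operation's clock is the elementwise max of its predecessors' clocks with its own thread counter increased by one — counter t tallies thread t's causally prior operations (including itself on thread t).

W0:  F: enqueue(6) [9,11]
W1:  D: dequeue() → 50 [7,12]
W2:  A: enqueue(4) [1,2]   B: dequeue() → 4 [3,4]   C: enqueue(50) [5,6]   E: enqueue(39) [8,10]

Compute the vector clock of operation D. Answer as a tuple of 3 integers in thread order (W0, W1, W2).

VC(A, invoked at 1): no causal predecessors; +1 on W2 → (0, 0, 1)
VC(F, invoked at 9): no causal predecessors; +1 on W0 → (1, 0, 0)
invoked at 3, B merges VC(A)=(0, 0, 1) and bumps W2's slot → (0, 0, 2)
invoked at 5, C merges VC(B)=(0, 0, 2) and bumps W2's slot → (0, 0, 3)
invoked at 8, E merges VC(C)=(0, 0, 3) and bumps W2's slot → (0, 0, 4)
invoked at 7, D merges VC(C)=(0, 0, 3) and bumps W1's slot → (0, 1, 3)
target: VC(D) = (0, 1, 3)

(0, 1, 3)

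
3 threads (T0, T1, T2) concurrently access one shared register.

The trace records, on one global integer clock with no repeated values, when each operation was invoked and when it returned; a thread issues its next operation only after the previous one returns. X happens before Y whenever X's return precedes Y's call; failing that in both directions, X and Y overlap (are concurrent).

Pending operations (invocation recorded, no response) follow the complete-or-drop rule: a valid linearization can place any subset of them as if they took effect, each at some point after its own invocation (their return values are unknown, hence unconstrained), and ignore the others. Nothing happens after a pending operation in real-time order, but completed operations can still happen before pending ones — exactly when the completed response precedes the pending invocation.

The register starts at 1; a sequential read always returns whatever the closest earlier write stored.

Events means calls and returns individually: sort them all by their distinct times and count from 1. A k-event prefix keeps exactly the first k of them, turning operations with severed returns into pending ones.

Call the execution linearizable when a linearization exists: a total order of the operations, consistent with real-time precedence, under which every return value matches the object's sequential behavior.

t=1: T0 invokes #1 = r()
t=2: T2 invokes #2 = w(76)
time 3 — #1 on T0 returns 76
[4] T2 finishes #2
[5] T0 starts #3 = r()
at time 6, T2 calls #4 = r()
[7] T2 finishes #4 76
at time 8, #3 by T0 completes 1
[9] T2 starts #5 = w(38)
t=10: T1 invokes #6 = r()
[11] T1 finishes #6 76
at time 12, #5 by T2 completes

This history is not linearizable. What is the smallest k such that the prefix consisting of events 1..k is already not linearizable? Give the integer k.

8

events 1..7 are linearizable; a witness order is #2, #1, #3, #4:
1. #2 w(76), leaving value 76
2. #1 r() → 76, leaving value 76
3. #3 r() (pending, included), leaving value 76
4. #4 r() → 76, leaving value 76
once event 8 joins (#3's response, time 8), exhaustive search finds no witness
e.g. #1, #2, #3, #4: illegal at step 1, since #1 r() → 76 cannot apply there
e.g. #1, #2, #4, #3: illegal at step 1, since #1 r() → 76 cannot apply there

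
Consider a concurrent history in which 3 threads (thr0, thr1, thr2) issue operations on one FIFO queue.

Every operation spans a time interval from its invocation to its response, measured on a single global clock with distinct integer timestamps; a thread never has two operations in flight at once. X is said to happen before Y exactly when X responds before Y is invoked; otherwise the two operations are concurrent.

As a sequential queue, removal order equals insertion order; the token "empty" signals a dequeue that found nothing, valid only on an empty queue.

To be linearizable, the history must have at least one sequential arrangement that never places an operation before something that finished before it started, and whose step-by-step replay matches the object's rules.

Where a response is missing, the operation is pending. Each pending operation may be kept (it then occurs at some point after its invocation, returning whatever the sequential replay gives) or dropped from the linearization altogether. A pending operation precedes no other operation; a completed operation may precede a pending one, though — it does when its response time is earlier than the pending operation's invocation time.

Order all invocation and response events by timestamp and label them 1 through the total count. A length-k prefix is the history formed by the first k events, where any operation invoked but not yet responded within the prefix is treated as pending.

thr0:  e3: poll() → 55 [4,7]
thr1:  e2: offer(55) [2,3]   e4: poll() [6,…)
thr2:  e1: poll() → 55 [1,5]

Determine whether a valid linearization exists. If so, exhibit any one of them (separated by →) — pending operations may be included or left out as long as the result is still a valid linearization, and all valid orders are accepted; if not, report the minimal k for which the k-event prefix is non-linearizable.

not linearizable — minimal violating prefix: 7 events

already the first 7 events (up to e3's response at time 7) admit no linearization; the first 6 still do
checked exhaustively: 3 real-time-consistent orders of 3 completed operations, zero legal FIFO queue replays
every completion of the 1 pending operation (e4) was checked; none linearizes
for example e1, e2, e3 (pending dropped) fails at step 1: e1 poll() → 55 is not legal there
for example e2, e1, e3 (pending dropped) fails at step 3: e3 poll() → 55 is not legal there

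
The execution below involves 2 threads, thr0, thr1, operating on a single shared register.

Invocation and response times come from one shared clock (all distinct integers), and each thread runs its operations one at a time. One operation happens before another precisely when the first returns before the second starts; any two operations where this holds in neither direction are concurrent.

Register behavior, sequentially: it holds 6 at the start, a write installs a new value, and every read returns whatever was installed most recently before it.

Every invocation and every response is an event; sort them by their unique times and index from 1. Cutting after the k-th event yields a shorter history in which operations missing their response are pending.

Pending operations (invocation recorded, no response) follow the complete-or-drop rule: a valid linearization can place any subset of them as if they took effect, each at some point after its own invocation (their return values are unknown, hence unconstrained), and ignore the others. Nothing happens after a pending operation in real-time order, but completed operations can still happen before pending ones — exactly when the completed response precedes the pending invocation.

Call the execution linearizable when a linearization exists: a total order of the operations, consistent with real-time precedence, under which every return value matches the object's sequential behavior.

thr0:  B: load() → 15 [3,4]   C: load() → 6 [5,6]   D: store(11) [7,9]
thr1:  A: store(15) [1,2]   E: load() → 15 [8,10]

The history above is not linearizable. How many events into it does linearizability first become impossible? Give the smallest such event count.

a valid linearization of events 1..5 exists, for instance A, B:
step 1: A store(15) — value 15
step 2: B load() → 15 — value 15
include event 6 — C responding at 6 — and every candidate order breaks
sample order A, B, C stalls at step 3 — C load() → 6 has no legal effect

6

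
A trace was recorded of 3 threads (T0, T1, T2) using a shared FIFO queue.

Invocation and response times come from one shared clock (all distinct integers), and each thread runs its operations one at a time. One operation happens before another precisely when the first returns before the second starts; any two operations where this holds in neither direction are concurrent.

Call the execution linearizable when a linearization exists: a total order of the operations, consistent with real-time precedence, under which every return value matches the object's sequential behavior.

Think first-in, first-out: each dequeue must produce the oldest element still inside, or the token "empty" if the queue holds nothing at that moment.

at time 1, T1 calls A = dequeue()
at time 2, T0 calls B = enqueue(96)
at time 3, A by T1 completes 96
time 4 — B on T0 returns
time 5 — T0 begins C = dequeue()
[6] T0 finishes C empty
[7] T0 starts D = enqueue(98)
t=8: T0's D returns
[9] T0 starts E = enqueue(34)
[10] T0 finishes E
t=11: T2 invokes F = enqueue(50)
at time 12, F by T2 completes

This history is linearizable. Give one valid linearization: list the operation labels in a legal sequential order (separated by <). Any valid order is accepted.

1. B enqueue(96), leaving queue <96>
2. A dequeue() → 96, leaving queue <>
3. C dequeue() → empty, leaving queue <>
4. D enqueue(98), leaving queue <98>
5. E enqueue(34), leaving queue <98,34>
6. F enqueue(50), leaving queue <98,34,50>

B < A < C < D < E < F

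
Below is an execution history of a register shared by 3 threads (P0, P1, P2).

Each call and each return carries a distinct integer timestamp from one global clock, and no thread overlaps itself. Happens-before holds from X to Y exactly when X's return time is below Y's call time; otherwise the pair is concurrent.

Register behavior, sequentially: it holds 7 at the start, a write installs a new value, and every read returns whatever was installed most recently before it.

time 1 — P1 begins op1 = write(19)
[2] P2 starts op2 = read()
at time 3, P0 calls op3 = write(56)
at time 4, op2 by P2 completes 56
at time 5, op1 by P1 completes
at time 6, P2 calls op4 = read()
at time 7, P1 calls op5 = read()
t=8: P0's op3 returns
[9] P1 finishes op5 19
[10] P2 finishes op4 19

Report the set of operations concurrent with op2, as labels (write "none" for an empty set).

overlap test against op2 [2,4]: concurrent iff the interval meets 2..4
op1 [1,5]: concurrent
op3 [3,8]: concurrent
op4 [6,10]: after
op5 [7,9]: after

op1, op3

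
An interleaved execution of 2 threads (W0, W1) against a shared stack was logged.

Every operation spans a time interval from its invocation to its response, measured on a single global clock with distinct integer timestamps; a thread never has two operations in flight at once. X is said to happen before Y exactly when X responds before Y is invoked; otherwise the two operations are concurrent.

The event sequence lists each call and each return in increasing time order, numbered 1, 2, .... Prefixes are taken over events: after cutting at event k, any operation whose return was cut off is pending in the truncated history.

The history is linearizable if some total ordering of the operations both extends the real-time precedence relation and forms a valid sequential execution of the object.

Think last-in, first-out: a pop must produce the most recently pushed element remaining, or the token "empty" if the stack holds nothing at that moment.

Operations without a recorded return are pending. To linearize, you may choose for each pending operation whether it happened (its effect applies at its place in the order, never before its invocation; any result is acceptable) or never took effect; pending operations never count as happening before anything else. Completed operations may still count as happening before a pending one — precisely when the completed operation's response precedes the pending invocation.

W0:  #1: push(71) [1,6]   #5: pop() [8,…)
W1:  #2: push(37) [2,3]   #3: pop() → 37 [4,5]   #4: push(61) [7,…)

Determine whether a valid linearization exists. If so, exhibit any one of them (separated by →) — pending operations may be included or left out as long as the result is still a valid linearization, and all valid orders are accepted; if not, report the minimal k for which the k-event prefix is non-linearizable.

after step 1 (#1 push(71)): stack <71>
after step 2 (#2 push(37)): stack <71,37>
after step 3 (#3 pop() → 37): stack <71>

linearizable — witness: #1 → #2 → #3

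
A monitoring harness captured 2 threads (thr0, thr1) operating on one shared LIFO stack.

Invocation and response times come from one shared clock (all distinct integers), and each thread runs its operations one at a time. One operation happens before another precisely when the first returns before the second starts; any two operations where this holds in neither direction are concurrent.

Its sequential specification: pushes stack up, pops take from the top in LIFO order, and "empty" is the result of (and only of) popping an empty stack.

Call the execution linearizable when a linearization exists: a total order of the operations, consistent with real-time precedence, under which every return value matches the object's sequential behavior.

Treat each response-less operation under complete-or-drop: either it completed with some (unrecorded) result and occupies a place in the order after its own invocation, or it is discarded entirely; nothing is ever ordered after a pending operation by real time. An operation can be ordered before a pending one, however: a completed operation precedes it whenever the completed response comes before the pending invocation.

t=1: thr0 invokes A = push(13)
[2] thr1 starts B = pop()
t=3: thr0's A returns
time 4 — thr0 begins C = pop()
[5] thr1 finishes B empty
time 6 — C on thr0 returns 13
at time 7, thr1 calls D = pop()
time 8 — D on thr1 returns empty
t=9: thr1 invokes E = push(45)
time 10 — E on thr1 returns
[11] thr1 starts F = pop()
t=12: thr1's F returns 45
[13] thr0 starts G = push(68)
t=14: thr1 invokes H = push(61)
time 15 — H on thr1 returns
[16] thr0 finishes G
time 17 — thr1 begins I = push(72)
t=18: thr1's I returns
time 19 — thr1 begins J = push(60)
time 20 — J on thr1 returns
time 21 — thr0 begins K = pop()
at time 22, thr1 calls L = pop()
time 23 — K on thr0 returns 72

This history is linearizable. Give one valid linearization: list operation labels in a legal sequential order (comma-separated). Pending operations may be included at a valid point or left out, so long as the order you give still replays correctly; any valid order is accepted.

after step 1 (A push(13)): stack <13>
after step 2 (C pop() → 13): stack <>
after step 3 (B pop() → empty): stack <>
after step 4 (D pop() → empty): stack <>
after step 5 (E push(45)): stack <45>
after step 6 (F pop() → 45): stack <>
after step 7 (G push(68)): stack <68>
after step 8 (H push(61)): stack <68,61>
after step 9 (I push(72)): stack <68,61,72>
after step 10 (J push(60)): stack <68,61,72,60>
after step 11 (L pop() (pending, included)): stack <68,61,72>
after step 12 (K pop() → 72): stack <68,61>

A, C, B, D, E, F, G, H, I, J, L, K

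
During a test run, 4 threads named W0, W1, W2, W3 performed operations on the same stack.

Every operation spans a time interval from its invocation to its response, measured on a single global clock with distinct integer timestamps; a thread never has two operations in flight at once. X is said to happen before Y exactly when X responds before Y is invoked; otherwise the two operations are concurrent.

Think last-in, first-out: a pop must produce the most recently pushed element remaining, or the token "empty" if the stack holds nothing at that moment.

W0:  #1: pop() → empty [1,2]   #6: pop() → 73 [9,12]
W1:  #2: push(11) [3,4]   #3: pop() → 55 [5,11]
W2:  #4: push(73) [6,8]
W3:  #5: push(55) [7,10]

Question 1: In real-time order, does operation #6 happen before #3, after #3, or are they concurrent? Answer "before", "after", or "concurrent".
#6 spans [9,12], #3 spans [5,11]
the intervals overlap in both directions

concurrent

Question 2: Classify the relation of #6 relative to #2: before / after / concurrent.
#6 spans [9,12], #2 spans [3,4]
resp(#2)=4 < inv(#6)=9

after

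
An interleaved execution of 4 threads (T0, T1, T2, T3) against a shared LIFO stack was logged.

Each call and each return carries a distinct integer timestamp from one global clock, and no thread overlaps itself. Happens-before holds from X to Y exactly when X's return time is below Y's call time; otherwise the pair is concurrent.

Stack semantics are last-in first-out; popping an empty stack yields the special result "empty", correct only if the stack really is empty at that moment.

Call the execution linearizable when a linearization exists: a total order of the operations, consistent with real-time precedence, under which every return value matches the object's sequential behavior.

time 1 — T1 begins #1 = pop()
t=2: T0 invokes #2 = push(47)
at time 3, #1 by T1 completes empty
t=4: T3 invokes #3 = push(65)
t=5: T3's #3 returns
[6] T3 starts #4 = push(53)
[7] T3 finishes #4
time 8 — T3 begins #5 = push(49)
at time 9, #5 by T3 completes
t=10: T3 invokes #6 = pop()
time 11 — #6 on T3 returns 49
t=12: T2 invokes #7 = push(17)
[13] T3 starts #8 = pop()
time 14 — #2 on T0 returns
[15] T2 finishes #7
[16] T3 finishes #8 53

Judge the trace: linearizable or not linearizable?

linearizable

one valid linearization: #1, #2, #3, #4, #5, #6, #8, #7
after step 1 (#1 pop() → empty): stack <>
after step 2 (#2 push(47)): stack <47>
after step 3 (#3 push(65)): stack <47,65>
after step 4 (#4 push(53)): stack <47,65,53>
after step 5 (#5 push(49)): stack <47,65,53,49>
after step 6 (#6 pop() → 49): stack <47,65,53>
after step 7 (#8 pop() → 53): stack <47,65>
after step 8 (#7 push(17)): stack <47,65,17>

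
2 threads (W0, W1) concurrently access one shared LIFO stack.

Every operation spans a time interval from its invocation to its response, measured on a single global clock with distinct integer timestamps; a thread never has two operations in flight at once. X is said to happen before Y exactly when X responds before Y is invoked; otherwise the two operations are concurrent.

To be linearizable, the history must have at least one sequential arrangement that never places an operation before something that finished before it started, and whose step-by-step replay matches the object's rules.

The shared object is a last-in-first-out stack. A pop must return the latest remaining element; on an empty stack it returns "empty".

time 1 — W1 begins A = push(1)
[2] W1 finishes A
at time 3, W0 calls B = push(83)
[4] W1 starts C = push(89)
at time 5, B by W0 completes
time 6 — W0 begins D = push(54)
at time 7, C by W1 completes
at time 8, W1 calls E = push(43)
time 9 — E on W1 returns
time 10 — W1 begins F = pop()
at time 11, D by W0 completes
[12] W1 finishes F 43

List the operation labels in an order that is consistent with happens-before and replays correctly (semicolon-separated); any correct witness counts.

A; B; C; D; E; F

1. A push(1), leaving stack <1>
2. B push(83), leaving stack <1,83>
3. C push(89), leaving stack <1,83,89>
4. D push(54), leaving stack <1,83,89,54>
5. E push(43), leaving stack <1,83,89,54,43>
6. F pop() → 43, leaving stack <1,83,89,54>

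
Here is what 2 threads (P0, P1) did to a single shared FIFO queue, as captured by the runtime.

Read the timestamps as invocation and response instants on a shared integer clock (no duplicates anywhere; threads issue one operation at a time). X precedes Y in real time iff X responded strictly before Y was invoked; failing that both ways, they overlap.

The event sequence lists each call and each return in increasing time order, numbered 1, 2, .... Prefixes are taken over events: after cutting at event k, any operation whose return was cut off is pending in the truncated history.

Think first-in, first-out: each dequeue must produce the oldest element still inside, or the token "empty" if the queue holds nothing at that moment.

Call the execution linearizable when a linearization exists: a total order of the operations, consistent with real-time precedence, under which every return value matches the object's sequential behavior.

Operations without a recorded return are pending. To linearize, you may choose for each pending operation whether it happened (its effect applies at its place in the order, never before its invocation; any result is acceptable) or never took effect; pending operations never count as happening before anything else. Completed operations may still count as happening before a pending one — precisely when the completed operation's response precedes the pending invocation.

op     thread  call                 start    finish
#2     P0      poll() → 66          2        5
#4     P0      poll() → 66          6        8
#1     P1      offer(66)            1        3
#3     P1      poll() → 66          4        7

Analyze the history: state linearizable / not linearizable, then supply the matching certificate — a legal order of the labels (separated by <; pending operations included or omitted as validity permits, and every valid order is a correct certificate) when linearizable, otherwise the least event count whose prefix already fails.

already the first 7 events (up to #3's response at time 7) admit no linearization; the first 6 still do
no legal order exists: 3 real-time-consistent candidates over 3 completed FIFO queue operations, all rejected
including or dropping the 1 pending operation (#4) in any combination fails
sample order #1, #2, #3 (pending dropped) stalls at step 3 — #3 poll() → 66 has no legal effect
sample order #1, #3, #2 (pending dropped) stalls at step 3 — #2 poll() → 66 has no legal effect

not linearizable — minimal violating prefix: 7 events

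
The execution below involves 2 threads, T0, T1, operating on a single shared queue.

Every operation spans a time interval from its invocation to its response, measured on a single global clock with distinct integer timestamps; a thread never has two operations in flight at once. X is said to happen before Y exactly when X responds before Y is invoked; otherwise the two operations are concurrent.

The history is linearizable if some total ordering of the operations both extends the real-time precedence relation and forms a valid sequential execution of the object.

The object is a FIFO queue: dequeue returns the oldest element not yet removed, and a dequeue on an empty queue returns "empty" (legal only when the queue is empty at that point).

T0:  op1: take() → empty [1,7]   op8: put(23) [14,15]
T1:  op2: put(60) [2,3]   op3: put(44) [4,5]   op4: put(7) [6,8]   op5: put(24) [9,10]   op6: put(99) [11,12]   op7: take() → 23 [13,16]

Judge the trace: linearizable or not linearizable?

not linearizable

through event 15 a valid linearization exists; event 16 (op7 responding at time 16) ends that
checked exhaustively: 8 real-time-consistent orders of 8 completed operations, zero legal queue replays
one such order, op1, op2, op3, op4, op5, op6, op7, op8, breaks at step 7 where op7 take() → 23 is illegal
one such order, op1, op2, op3, op4, op5, op6, op8, op7, breaks at step 8 where op7 take() → 23 is illegal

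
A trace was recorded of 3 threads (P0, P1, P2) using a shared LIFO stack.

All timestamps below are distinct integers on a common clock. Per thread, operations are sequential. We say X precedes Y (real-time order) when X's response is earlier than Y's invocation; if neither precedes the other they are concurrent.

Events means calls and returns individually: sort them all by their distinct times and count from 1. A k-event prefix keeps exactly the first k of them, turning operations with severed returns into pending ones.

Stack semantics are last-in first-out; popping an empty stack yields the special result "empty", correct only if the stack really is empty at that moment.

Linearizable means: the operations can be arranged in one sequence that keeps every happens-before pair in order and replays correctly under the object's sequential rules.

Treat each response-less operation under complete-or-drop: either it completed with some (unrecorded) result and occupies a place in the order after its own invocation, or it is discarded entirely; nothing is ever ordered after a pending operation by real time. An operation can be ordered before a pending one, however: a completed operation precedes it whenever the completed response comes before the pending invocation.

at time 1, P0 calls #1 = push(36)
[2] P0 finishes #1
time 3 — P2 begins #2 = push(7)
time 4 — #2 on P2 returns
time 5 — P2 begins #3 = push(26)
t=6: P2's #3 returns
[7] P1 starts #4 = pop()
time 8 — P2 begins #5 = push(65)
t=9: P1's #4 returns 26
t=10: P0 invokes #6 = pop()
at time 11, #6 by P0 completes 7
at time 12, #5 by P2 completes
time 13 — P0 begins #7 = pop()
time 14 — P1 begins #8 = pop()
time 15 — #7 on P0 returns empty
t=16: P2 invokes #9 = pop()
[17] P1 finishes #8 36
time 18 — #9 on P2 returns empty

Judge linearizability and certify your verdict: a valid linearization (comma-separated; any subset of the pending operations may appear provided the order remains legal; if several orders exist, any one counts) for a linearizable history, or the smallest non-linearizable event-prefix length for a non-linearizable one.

events 1..14 are fine; event 15 — the response of #7 at time 15 — makes the prefix non-linearizable
real-time-consistent orders of the 7 completed operations: 3 — all fail the LIFO stack replay
no completion choice of the 1 pending operation (#8) rescues it — every subset was tried
sample order #1, #2, #3, #4, #5, #6, #7 (pending dropped) stalls at step 6 — #6 pop() → 7 has no legal effect
sample order #1, #2, #3, #4, #6, #5, #7 (pending dropped) stalls at step 7 — #7 pop() → empty has no legal effect

not linearizable — minimal violating prefix: 15 events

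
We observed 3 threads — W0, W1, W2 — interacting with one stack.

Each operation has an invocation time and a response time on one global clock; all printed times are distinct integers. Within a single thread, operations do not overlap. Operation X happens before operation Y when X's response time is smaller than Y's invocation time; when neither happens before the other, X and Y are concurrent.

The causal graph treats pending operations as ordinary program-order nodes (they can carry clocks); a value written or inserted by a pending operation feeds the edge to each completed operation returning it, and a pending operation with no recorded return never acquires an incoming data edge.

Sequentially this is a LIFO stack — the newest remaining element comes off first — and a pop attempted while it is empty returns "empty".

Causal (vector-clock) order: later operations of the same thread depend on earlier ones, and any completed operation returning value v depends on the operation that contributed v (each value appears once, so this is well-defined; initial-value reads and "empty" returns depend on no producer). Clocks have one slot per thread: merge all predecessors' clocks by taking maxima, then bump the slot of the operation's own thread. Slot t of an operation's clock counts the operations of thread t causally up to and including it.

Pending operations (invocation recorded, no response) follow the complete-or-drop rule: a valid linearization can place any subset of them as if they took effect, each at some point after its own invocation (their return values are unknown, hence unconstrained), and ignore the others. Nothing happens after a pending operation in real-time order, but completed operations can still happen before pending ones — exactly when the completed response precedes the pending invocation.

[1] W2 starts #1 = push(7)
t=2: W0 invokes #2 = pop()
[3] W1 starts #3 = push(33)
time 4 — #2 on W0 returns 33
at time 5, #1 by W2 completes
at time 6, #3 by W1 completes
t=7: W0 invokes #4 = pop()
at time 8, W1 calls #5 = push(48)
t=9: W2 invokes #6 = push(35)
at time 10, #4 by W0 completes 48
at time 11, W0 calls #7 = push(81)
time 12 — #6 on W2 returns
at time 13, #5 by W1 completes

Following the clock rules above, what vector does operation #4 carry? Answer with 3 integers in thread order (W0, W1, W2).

no predecessors for #1 (invoked 1): W2 increments from zero → (0, 0, 1)
no predecessors for #3 (invoked 3): W1 increments from zero → (0, 1, 0)
from VC(#1)=(0, 0, 1), #6 (invoked 9) maxes components and bumps W2 → (0, 0, 2)
from VC(#3)=(0, 1, 0), #5 (invoked 8) maxes components and bumps W1 → (0, 2, 0)
from VC(#3)=(0, 1, 0), #2 (invoked 2) maxes components and bumps W0 → (1, 1, 0)
from VC(#2)=(1, 1, 0), VC(#5)=(0, 2, 0), #4 (invoked 7) maxes components and bumps W0 → (2, 2, 0)
from VC(#4)=(2, 2, 0), #7 (invoked 11) maxes components and bumps W0 → (3, 2, 0)
target: VC(#4) = (2, 2, 0)

(2, 2, 0)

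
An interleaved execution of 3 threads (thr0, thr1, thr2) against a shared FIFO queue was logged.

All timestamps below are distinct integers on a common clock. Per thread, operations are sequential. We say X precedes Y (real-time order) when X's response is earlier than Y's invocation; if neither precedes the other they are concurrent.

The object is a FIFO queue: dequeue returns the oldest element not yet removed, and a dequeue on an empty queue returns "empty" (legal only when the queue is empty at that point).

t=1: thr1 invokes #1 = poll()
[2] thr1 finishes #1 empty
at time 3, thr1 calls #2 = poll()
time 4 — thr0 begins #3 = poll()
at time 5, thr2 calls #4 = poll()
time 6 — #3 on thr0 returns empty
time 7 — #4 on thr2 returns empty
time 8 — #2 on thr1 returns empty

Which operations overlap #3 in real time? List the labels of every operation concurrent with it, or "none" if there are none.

#3 runs from 4 to 6; window-overlapping ops are concurrent
#1 [1,2]: before
#2 [3,8]: concurrent
#4 [5,7]: concurrent

#2, #4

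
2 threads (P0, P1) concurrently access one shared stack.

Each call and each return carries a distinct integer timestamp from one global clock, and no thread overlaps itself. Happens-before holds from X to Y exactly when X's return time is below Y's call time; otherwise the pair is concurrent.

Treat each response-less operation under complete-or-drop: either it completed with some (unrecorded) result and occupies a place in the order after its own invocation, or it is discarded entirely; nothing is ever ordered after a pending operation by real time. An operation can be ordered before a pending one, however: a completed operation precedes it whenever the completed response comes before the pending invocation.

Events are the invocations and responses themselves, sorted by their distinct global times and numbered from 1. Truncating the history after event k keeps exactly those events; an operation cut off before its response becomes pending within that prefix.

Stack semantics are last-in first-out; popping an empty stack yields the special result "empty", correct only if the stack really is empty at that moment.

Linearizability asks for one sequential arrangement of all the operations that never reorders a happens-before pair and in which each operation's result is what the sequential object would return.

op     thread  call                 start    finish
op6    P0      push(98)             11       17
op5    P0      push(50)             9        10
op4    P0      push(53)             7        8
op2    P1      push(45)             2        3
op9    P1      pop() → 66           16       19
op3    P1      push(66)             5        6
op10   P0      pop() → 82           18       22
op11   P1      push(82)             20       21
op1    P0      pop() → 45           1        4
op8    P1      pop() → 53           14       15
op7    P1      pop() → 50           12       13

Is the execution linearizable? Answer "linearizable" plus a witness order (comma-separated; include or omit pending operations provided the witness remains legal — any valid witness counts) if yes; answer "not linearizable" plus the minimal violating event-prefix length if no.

after step 1 (op2 push(45)): stack <45>
after step 2 (op1 pop() → 45): stack <>
after step 3 (op3 push(66)): stack <66>
after step 4 (op4 push(53)): stack <66,53>
after step 5 (op5 push(50)): stack <66,53,50>
after step 6 (op7 pop() → 50): stack <66,53>
after step 7 (op8 pop() → 53): stack <66>
after step 8 (op9 pop() → 66): stack <>
after step 9 (op6 push(98)): stack <98>
after step 10 (op11 push(82)): stack <98,82>
after step 11 (op10 pop() → 82): stack <98>

linearizable — witness: op2, op1, op3, op4, op5, op7, op8, op9, op6, op11, op10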